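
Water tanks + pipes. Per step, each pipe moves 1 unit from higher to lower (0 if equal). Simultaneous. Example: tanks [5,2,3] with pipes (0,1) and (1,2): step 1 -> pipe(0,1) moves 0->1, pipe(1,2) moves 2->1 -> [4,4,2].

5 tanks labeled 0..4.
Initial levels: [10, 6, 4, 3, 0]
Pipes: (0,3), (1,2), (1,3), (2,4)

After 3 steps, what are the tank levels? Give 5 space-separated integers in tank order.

Answer: 7 4 3 6 3

Derivation:
Step 1: flows [0->3,1->2,1->3,2->4] -> levels [9 4 4 5 1]
Step 2: flows [0->3,1=2,3->1,2->4] -> levels [8 5 3 5 2]
Step 3: flows [0->3,1->2,1=3,2->4] -> levels [7 4 3 6 3]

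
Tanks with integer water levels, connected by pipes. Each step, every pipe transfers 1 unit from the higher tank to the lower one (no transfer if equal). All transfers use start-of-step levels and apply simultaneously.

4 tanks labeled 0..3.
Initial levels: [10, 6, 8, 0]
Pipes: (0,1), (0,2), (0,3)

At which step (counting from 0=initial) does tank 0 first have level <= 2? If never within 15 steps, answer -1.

Step 1: flows [0->1,0->2,0->3] -> levels [7 7 9 1]
Step 2: flows [0=1,2->0,0->3] -> levels [7 7 8 2]
Step 3: flows [0=1,2->0,0->3] -> levels [7 7 7 3]
Step 4: flows [0=1,0=2,0->3] -> levels [6 7 7 4]
Step 5: flows [1->0,2->0,0->3] -> levels [7 6 6 5]
Step 6: flows [0->1,0->2,0->3] -> levels [4 7 7 6]
Step 7: flows [1->0,2->0,3->0] -> levels [7 6 6 5]
  -> period-2 cycle (repeats step 5); tank 0 never drops to <=2
Tank 0 never reaches <=2 within 15 steps

Answer: -1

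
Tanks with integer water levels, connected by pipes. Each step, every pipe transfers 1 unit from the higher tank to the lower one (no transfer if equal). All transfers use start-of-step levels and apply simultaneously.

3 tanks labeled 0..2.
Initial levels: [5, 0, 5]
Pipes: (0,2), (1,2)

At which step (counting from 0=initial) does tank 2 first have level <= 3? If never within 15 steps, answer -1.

Step 1: flows [0=2,2->1] -> levels [5 1 4]
Step 2: flows [0->2,2->1] -> levels [4 2 4]
Step 3: flows [0=2,2->1] -> levels [4 3 3]
Tank 2 first reaches <=3 at step 3

Answer: 3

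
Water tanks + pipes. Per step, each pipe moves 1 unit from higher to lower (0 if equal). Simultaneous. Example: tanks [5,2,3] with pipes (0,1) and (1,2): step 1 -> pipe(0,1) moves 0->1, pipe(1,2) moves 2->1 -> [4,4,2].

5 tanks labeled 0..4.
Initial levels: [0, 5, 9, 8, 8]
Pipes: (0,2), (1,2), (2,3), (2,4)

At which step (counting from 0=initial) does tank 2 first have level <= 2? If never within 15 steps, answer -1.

Step 1: flows [2->0,2->1,2->3,2->4] -> levels [1 6 5 9 9]
Step 2: flows [2->0,1->2,3->2,4->2] -> levels [2 5 7 8 8]
Step 3: flows [2->0,2->1,3->2,4->2] -> levels [3 6 7 7 7]
Step 4: flows [2->0,2->1,2=3,2=4] -> levels [4 7 5 7 7]
Step 5: flows [2->0,1->2,3->2,4->2] -> levels [5 6 7 6 6]
Step 6: flows [2->0,2->1,2->3,2->4] -> levels [6 7 3 7 7]
Step 7: flows [0->2,1->2,3->2,4->2] -> levels [5 6 7 6 6]
  -> period-2 cycle (repeats step 5); tank 2 never drops to <=2
Tank 2 never reaches <=2 within 15 steps

Answer: -1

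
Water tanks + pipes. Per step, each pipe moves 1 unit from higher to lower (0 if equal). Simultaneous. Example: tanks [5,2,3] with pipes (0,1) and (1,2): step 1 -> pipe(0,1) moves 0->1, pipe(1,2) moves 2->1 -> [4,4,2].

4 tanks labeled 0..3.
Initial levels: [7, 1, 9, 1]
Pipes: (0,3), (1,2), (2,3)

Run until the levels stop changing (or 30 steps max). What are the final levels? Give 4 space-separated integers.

Answer: 5 4 5 4

Derivation:
Step 1: flows [0->3,2->1,2->3] -> levels [6 2 7 3]
Step 2: flows [0->3,2->1,2->3] -> levels [5 3 5 5]
Step 3: flows [0=3,2->1,2=3] -> levels [5 4 4 5]
Step 4: flows [0=3,1=2,3->2] -> levels [5 4 5 4]
Step 5: flows [0->3,2->1,2->3] -> levels [4 5 3 6]
Step 6: flows [3->0,1->2,3->2] -> levels [5 4 5 4]
  -> period-2 cycle: step 6 state = step 4 state; never stabilizes
  -> state at step 30: (30-4) mod 2 = 0, same as step 4 -> [5 4 5 4]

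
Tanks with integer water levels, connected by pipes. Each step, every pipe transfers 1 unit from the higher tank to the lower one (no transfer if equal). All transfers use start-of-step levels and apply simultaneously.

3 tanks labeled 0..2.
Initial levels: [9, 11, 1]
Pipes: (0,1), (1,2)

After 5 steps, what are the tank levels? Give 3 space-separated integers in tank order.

Answer: 8 7 6

Derivation:
Step 1: flows [1->0,1->2] -> levels [10 9 2]
Step 2: flows [0->1,1->2] -> levels [9 9 3]
Step 3: flows [0=1,1->2] -> levels [9 8 4]
Step 4: flows [0->1,1->2] -> levels [8 8 5]
Step 5: flows [0=1,1->2] -> levels [8 7 6]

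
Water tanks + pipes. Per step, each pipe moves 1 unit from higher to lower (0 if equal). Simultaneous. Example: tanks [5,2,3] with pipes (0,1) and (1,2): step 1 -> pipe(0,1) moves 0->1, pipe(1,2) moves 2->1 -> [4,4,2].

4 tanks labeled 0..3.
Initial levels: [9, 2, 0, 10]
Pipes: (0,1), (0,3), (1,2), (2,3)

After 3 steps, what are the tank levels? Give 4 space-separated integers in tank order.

Step 1: flows [0->1,3->0,1->2,3->2] -> levels [9 2 2 8]
Step 2: flows [0->1,0->3,1=2,3->2] -> levels [7 3 3 8]
Step 3: flows [0->1,3->0,1=2,3->2] -> levels [7 4 4 6]

Answer: 7 4 4 6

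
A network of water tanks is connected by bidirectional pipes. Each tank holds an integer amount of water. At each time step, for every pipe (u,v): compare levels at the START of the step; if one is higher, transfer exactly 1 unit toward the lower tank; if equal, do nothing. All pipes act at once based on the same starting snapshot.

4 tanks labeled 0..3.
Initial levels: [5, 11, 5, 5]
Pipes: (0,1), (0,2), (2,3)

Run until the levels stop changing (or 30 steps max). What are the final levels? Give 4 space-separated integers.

Answer: 6 7 7 6

Derivation:
Step 1: flows [1->0,0=2,2=3] -> levels [6 10 5 5]
Step 2: flows [1->0,0->2,2=3] -> levels [6 9 6 5]
Step 3: flows [1->0,0=2,2->3] -> levels [7 8 5 6]
Step 4: flows [1->0,0->2,3->2] -> levels [7 7 7 5]
Step 5: flows [0=1,0=2,2->3] -> levels [7 7 6 6]
Step 6: flows [0=1,0->2,2=3] -> levels [6 7 7 6]
Step 7: flows [1->0,2->0,2->3] -> levels [8 6 5 7]
Step 8: flows [0->1,0->2,3->2] -> levels [6 7 7 6]
  -> period-2 cycle: step 8 state = step 6 state; never stabilizes
  -> state at step 30: (30-6) mod 2 = 0, same as step 6 -> [6 7 7 6]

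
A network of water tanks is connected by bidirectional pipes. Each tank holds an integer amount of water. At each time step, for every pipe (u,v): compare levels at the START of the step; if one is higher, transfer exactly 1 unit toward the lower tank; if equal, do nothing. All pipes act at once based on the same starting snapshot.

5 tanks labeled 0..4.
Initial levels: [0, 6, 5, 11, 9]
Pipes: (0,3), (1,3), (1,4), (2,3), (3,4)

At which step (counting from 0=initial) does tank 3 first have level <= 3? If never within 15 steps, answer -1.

Answer: -1

Derivation:
Step 1: flows [3->0,3->1,4->1,3->2,3->4] -> levels [1 8 6 7 9]
Step 2: flows [3->0,1->3,4->1,3->2,4->3] -> levels [2 8 7 7 7]
Step 3: flows [3->0,1->3,1->4,2=3,3=4] -> levels [3 6 7 7 8]
Step 4: flows [3->0,3->1,4->1,2=3,4->3] -> levels [4 8 7 6 6]
Step 5: flows [3->0,1->3,1->4,2->3,3=4] -> levels [5 6 6 7 7]
Step 6: flows [3->0,3->1,4->1,3->2,3=4] -> levels [6 8 7 4 6]
Step 7: flows [0->3,1->3,1->4,2->3,4->3] -> levels [5 6 6 8 6]
Step 8: flows [3->0,3->1,1=4,3->2,3->4] -> levels [6 7 7 4 7]
Step 9: flows [0->3,1->3,1=4,2->3,4->3] -> levels [5 6 6 8 6]
  -> period-2 cycle (repeats step 7); tank 3 never drops to <=3
Tank 3 never reaches <=3 within 15 steps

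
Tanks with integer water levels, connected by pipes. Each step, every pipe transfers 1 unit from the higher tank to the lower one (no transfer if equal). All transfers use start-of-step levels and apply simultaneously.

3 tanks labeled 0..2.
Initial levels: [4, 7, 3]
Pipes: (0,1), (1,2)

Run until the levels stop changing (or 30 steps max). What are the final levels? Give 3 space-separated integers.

Answer: 5 4 5

Derivation:
Step 1: flows [1->0,1->2] -> levels [5 5 4]
Step 2: flows [0=1,1->2] -> levels [5 4 5]
Step 3: flows [0->1,2->1] -> levels [4 6 4]
Step 4: flows [1->0,1->2] -> levels [5 4 5]
  -> period-2 cycle: step 4 state = step 2 state; never stabilizes
  -> state at step 30: (30-2) mod 2 = 0, same as step 2 -> [5 4 5]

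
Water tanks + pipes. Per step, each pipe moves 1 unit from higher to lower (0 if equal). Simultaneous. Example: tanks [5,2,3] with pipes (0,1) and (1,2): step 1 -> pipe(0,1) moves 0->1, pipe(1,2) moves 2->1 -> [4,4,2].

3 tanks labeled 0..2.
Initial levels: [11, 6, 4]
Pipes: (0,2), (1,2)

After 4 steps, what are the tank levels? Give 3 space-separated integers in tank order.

Step 1: flows [0->2,1->2] -> levels [10 5 6]
Step 2: flows [0->2,2->1] -> levels [9 6 6]
Step 3: flows [0->2,1=2] -> levels [8 6 7]
Step 4: flows [0->2,2->1] -> levels [7 7 7]

Answer: 7 7 7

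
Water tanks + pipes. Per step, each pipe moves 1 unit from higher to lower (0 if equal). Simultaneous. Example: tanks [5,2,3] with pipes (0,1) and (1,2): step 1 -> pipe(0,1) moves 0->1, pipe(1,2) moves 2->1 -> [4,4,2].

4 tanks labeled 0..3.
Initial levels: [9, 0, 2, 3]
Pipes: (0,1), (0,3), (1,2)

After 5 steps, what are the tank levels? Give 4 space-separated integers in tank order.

Step 1: flows [0->1,0->3,2->1] -> levels [7 2 1 4]
Step 2: flows [0->1,0->3,1->2] -> levels [5 2 2 5]
Step 3: flows [0->1,0=3,1=2] -> levels [4 3 2 5]
Step 4: flows [0->1,3->0,1->2] -> levels [4 3 3 4]
Step 5: flows [0->1,0=3,1=2] -> levels [3 4 3 4]

Answer: 3 4 3 4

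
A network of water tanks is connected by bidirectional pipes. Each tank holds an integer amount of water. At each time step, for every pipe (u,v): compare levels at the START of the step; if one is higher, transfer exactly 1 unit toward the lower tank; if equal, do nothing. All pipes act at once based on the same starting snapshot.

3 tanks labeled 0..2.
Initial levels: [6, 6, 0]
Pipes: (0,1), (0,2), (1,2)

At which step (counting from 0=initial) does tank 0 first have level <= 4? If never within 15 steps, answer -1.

Answer: 2

Derivation:
Step 1: flows [0=1,0->2,1->2] -> levels [5 5 2]
Step 2: flows [0=1,0->2,1->2] -> levels [4 4 4]
Tank 0 first reaches <=4 at step 2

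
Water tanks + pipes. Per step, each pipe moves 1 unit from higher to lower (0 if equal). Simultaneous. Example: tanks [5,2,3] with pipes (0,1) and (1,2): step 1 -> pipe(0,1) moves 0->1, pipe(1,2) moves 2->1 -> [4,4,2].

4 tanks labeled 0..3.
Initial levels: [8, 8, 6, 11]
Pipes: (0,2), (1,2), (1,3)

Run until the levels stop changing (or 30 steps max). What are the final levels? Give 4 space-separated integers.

Answer: 8 10 7 8

Derivation:
Step 1: flows [0->2,1->2,3->1] -> levels [7 8 8 10]
Step 2: flows [2->0,1=2,3->1] -> levels [8 9 7 9]
Step 3: flows [0->2,1->2,1=3] -> levels [7 8 9 9]
Step 4: flows [2->0,2->1,3->1] -> levels [8 10 7 8]
Step 5: flows [0->2,1->2,1->3] -> levels [7 8 9 9]
  -> period-2 cycle: step 5 state = step 3 state; never stabilizes
  -> state at step 30: (30-3) mod 2 = 1, same as step 4 -> [8 10 7 8]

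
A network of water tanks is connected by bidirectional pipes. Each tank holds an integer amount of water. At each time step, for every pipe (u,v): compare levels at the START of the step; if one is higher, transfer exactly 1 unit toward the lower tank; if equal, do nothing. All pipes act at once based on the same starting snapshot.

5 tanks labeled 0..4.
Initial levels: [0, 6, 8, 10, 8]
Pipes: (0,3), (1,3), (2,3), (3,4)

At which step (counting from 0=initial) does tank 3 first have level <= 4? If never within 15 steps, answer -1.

Step 1: flows [3->0,3->1,3->2,3->4] -> levels [1 7 9 6 9]
Step 2: flows [3->0,1->3,2->3,4->3] -> levels [2 6 8 8 8]
Step 3: flows [3->0,3->1,2=3,3=4] -> levels [3 7 8 6 8]
Step 4: flows [3->0,1->3,2->3,4->3] -> levels [4 6 7 8 7]
Step 5: flows [3->0,3->1,3->2,3->4] -> levels [5 7 8 4 8]
Tank 3 first reaches <=4 at step 5

Answer: 5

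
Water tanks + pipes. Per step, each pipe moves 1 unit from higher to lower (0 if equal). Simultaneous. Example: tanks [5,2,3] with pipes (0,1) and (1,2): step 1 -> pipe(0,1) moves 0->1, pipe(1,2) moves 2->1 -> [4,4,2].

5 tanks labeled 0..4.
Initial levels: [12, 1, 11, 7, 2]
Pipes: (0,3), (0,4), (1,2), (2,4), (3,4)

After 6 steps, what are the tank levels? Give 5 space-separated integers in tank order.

Step 1: flows [0->3,0->4,2->1,2->4,3->4] -> levels [10 2 9 7 5]
Step 2: flows [0->3,0->4,2->1,2->4,3->4] -> levels [8 3 7 7 8]
Step 3: flows [0->3,0=4,2->1,4->2,4->3] -> levels [7 4 7 9 6]
Step 4: flows [3->0,0->4,2->1,2->4,3->4] -> levels [7 5 5 7 9]
Step 5: flows [0=3,4->0,1=2,4->2,4->3] -> levels [8 5 6 8 6]
Step 6: flows [0=3,0->4,2->1,2=4,3->4] -> levels [7 6 5 7 8]

Answer: 7 6 5 7 8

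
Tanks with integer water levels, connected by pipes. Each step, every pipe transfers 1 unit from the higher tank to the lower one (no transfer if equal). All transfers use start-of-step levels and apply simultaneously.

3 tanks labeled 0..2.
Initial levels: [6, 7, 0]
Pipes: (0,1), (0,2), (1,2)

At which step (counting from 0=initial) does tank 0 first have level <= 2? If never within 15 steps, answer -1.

Answer: -1

Derivation:
Step 1: flows [1->0,0->2,1->2] -> levels [6 5 2]
Step 2: flows [0->1,0->2,1->2] -> levels [4 5 4]
Step 3: flows [1->0,0=2,1->2] -> levels [5 3 5]
Step 4: flows [0->1,0=2,2->1] -> levels [4 5 4]
  -> period-2 cycle (repeats step 2); tank 0 never drops to <=2
Tank 0 never reaches <=2 within 15 steps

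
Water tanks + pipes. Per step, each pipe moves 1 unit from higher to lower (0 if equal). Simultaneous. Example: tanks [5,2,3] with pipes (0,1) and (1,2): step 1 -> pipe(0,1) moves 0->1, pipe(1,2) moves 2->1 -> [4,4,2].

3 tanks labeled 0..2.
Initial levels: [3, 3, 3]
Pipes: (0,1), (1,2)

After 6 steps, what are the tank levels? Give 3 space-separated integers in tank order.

Step 1: flows [0=1,1=2] -> levels [3 3 3]
  -> stable; steps 2..6 unchanged -> [3 3 3]

Answer: 3 3 3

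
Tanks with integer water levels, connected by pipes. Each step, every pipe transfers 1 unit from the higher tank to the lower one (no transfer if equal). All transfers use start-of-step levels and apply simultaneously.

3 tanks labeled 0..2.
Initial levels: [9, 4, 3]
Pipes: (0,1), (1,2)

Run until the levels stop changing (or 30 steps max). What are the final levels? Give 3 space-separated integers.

Step 1: flows [0->1,1->2] -> levels [8 4 4]
Step 2: flows [0->1,1=2] -> levels [7 5 4]
Step 3: flows [0->1,1->2] -> levels [6 5 5]
Step 4: flows [0->1,1=2] -> levels [5 6 5]
Step 5: flows [1->0,1->2] -> levels [6 4 6]
Step 6: flows [0->1,2->1] -> levels [5 6 5]
  -> period-2 cycle: step 6 state = step 4 state; never stabilizes
  -> state at step 30: (30-4) mod 2 = 0, same as step 4 -> [5 6 5]

Answer: 5 6 5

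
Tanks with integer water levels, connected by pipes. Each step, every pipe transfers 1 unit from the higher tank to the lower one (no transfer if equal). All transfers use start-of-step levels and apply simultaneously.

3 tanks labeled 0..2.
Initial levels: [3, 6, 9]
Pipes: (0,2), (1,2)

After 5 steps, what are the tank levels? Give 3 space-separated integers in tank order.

Answer: 6 6 6

Derivation:
Step 1: flows [2->0,2->1] -> levels [4 7 7]
Step 2: flows [2->0,1=2] -> levels [5 7 6]
Step 3: flows [2->0,1->2] -> levels [6 6 6]
Step 4: flows [0=2,1=2] -> levels [6 6 6]
  -> stable; steps 5..5 unchanged -> [6 6 6]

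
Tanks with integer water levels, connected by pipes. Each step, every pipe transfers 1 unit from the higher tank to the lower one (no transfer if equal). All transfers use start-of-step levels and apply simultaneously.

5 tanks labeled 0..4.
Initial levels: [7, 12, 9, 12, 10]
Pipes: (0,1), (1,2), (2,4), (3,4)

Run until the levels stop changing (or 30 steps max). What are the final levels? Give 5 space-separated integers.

Step 1: flows [1->0,1->2,4->2,3->4] -> levels [8 10 11 11 10]
Step 2: flows [1->0,2->1,2->4,3->4] -> levels [9 10 9 10 12]
Step 3: flows [1->0,1->2,4->2,4->3] -> levels [10 8 11 11 10]
Step 4: flows [0->1,2->1,2->4,3->4] -> levels [9 10 9 10 12]
  -> period-2 cycle: step 4 state = step 2 state; never stabilizes
  -> state at step 30: (30-2) mod 2 = 0, same as step 2 -> [9 10 9 10 12]

Answer: 9 10 9 10 12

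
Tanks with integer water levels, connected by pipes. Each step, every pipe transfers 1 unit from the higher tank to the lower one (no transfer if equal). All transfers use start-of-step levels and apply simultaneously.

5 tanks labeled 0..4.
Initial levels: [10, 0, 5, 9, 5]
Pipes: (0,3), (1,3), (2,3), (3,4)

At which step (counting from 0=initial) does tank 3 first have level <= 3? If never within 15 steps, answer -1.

Step 1: flows [0->3,3->1,3->2,3->4] -> levels [9 1 6 7 6]
Step 2: flows [0->3,3->1,3->2,3->4] -> levels [8 2 7 5 7]
Step 3: flows [0->3,3->1,2->3,4->3] -> levels [7 3 6 7 6]
Step 4: flows [0=3,3->1,3->2,3->4] -> levels [7 4 7 4 7]
Step 5: flows [0->3,1=3,2->3,4->3] -> levels [6 4 6 7 6]
Step 6: flows [3->0,3->1,3->2,3->4] -> levels [7 5 7 3 7]
Tank 3 first reaches <=3 at step 6

Answer: 6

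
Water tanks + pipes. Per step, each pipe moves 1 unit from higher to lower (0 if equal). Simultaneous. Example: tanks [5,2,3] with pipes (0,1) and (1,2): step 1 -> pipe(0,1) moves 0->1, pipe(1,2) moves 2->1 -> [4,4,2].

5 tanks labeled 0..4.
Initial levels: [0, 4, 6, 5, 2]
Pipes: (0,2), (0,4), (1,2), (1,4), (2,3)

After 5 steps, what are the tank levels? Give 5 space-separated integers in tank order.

Step 1: flows [2->0,4->0,2->1,1->4,2->3] -> levels [2 4 3 6 2]
Step 2: flows [2->0,0=4,1->2,1->4,3->2] -> levels [3 2 4 5 3]
Step 3: flows [2->0,0=4,2->1,4->1,3->2] -> levels [4 4 3 4 2]
Step 4: flows [0->2,0->4,1->2,1->4,3->2] -> levels [2 2 6 3 4]
Step 5: flows [2->0,4->0,2->1,4->1,2->3] -> levels [4 4 3 4 2]

Answer: 4 4 3 4 2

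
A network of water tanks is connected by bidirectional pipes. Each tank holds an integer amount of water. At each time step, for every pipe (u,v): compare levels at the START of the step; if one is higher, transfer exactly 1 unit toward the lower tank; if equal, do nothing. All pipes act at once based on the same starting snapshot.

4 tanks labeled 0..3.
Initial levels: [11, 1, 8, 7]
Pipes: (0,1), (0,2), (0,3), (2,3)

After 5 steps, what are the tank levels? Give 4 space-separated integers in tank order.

Answer: 7 6 6 8

Derivation:
Step 1: flows [0->1,0->2,0->3,2->3] -> levels [8 2 8 9]
Step 2: flows [0->1,0=2,3->0,3->2] -> levels [8 3 9 7]
Step 3: flows [0->1,2->0,0->3,2->3] -> levels [7 4 7 9]
Step 4: flows [0->1,0=2,3->0,3->2] -> levels [7 5 8 7]
Step 5: flows [0->1,2->0,0=3,2->3] -> levels [7 6 6 8]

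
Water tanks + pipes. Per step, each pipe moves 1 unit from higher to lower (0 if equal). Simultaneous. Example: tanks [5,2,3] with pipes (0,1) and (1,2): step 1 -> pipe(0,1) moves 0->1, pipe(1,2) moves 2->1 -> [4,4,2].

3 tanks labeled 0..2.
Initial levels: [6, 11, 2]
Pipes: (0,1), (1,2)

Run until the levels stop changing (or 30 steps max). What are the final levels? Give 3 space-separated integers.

Answer: 7 5 7

Derivation:
Step 1: flows [1->0,1->2] -> levels [7 9 3]
Step 2: flows [1->0,1->2] -> levels [8 7 4]
Step 3: flows [0->1,1->2] -> levels [7 7 5]
Step 4: flows [0=1,1->2] -> levels [7 6 6]
Step 5: flows [0->1,1=2] -> levels [6 7 6]
Step 6: flows [1->0,1->2] -> levels [7 5 7]
Step 7: flows [0->1,2->1] -> levels [6 7 6]
  -> period-2 cycle: step 7 state = step 5 state; never stabilizes
  -> state at step 30: (30-5) mod 2 = 1, same as step 6 -> [7 5 7]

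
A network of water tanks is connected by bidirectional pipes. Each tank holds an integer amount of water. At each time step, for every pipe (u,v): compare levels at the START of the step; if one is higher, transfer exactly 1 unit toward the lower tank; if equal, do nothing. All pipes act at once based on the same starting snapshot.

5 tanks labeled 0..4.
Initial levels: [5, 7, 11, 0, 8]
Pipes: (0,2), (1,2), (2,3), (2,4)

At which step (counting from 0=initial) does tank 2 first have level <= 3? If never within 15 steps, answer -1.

Step 1: flows [2->0,2->1,2->3,2->4] -> levels [6 8 7 1 9]
Step 2: flows [2->0,1->2,2->3,4->2] -> levels [7 7 7 2 8]
Step 3: flows [0=2,1=2,2->3,4->2] -> levels [7 7 7 3 7]
Step 4: flows [0=2,1=2,2->3,2=4] -> levels [7 7 6 4 7]
Step 5: flows [0->2,1->2,2->3,4->2] -> levels [6 6 8 5 6]
Step 6: flows [2->0,2->1,2->3,2->4] -> levels [7 7 4 6 7]
Step 7: flows [0->2,1->2,3->2,4->2] -> levels [6 6 8 5 6]
  -> period-2 cycle (repeats step 5); tank 2 never drops to <=3
Tank 2 never reaches <=3 within 15 steps

Answer: -1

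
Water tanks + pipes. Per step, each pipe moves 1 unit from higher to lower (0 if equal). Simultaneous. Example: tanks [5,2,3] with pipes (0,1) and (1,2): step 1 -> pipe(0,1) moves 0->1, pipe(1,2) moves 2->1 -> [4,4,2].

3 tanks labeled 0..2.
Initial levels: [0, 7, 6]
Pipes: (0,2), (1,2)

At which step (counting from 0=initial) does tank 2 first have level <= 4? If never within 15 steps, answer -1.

Answer: 4

Derivation:
Step 1: flows [2->0,1->2] -> levels [1 6 6]
Step 2: flows [2->0,1=2] -> levels [2 6 5]
Step 3: flows [2->0,1->2] -> levels [3 5 5]
Step 4: flows [2->0,1=2] -> levels [4 5 4]
Tank 2 first reaches <=4 at step 4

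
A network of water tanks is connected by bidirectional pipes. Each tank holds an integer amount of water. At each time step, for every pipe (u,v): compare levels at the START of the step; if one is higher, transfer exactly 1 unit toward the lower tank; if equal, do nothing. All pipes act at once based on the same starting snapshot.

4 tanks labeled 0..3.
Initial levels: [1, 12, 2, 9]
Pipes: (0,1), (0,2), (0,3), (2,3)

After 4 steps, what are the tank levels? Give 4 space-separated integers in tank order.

Answer: 6 8 4 6

Derivation:
Step 1: flows [1->0,2->0,3->0,3->2] -> levels [4 11 2 7]
Step 2: flows [1->0,0->2,3->0,3->2] -> levels [5 10 4 5]
Step 3: flows [1->0,0->2,0=3,3->2] -> levels [5 9 6 4]
Step 4: flows [1->0,2->0,0->3,2->3] -> levels [6 8 4 6]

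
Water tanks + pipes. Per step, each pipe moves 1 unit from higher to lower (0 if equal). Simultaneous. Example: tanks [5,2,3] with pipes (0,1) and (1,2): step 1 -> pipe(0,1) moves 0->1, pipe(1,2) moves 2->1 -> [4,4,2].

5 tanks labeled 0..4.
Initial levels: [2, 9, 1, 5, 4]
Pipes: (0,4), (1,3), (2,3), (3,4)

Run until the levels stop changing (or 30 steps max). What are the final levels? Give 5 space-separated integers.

Step 1: flows [4->0,1->3,3->2,3->4] -> levels [3 8 2 4 4]
Step 2: flows [4->0,1->3,3->2,3=4] -> levels [4 7 3 4 3]
Step 3: flows [0->4,1->3,3->2,3->4] -> levels [3 6 4 3 5]
Step 4: flows [4->0,1->3,2->3,4->3] -> levels [4 5 3 6 3]
Step 5: flows [0->4,3->1,3->2,3->4] -> levels [3 6 4 3 5]
  -> period-2 cycle: step 5 state = step 3 state; never stabilizes
  -> state at step 30: (30-3) mod 2 = 1, same as step 4 -> [4 5 3 6 3]

Answer: 4 5 3 6 3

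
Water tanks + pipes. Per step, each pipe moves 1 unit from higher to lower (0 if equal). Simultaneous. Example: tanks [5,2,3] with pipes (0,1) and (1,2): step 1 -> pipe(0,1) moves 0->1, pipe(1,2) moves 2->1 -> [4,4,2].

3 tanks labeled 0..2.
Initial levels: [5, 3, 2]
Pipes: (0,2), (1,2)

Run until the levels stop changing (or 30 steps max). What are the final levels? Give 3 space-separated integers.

Answer: 4 4 2

Derivation:
Step 1: flows [0->2,1->2] -> levels [4 2 4]
Step 2: flows [0=2,2->1] -> levels [4 3 3]
Step 3: flows [0->2,1=2] -> levels [3 3 4]
Step 4: flows [2->0,2->1] -> levels [4 4 2]
Step 5: flows [0->2,1->2] -> levels [3 3 4]
  -> period-2 cycle: step 5 state = step 3 state; never stabilizes
  -> state at step 30: (30-3) mod 2 = 1, same as step 4 -> [4 4 2]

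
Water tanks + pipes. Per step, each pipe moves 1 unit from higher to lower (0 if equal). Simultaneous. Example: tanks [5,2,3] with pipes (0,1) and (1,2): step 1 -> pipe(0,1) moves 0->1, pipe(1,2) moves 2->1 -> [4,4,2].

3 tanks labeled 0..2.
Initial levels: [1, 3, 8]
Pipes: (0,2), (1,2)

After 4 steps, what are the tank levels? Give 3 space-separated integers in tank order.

Answer: 4 4 4

Derivation:
Step 1: flows [2->0,2->1] -> levels [2 4 6]
Step 2: flows [2->0,2->1] -> levels [3 5 4]
Step 3: flows [2->0,1->2] -> levels [4 4 4]
Step 4: flows [0=2,1=2] -> levels [4 4 4]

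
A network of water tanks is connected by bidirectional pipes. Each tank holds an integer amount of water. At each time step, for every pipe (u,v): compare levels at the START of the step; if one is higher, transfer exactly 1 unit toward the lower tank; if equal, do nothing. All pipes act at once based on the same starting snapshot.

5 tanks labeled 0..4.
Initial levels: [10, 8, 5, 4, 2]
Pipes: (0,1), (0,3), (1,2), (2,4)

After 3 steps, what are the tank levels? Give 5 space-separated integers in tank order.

Answer: 6 6 5 7 5

Derivation:
Step 1: flows [0->1,0->3,1->2,2->4] -> levels [8 8 5 5 3]
Step 2: flows [0=1,0->3,1->2,2->4] -> levels [7 7 5 6 4]
Step 3: flows [0=1,0->3,1->2,2->4] -> levels [6 6 5 7 5]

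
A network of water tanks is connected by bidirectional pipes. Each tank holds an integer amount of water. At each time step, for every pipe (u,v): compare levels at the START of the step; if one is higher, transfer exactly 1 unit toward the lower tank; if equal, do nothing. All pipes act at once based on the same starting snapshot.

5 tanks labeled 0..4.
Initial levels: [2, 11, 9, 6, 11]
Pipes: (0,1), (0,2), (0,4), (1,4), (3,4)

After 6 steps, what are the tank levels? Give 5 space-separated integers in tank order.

Step 1: flows [1->0,2->0,4->0,1=4,4->3] -> levels [5 10 8 7 9]
Step 2: flows [1->0,2->0,4->0,1->4,4->3] -> levels [8 8 7 8 8]
Step 3: flows [0=1,0->2,0=4,1=4,3=4] -> levels [7 8 8 8 8]
Step 4: flows [1->0,2->0,4->0,1=4,3=4] -> levels [10 7 7 8 7]
Step 5: flows [0->1,0->2,0->4,1=4,3->4] -> levels [7 8 8 7 9]
Step 6: flows [1->0,2->0,4->0,4->1,4->3] -> levels [10 8 7 8 6]

Answer: 10 8 7 8 6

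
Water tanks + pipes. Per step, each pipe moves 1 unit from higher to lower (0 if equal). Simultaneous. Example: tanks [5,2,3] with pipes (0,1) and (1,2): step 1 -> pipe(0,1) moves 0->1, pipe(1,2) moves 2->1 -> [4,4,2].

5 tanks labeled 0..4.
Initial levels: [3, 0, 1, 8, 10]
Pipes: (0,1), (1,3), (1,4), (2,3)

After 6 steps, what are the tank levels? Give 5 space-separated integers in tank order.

Answer: 5 3 3 5 6

Derivation:
Step 1: flows [0->1,3->1,4->1,3->2] -> levels [2 3 2 6 9]
Step 2: flows [1->0,3->1,4->1,3->2] -> levels [3 4 3 4 8]
Step 3: flows [1->0,1=3,4->1,3->2] -> levels [4 4 4 3 7]
Step 4: flows [0=1,1->3,4->1,2->3] -> levels [4 4 3 5 6]
Step 5: flows [0=1,3->1,4->1,3->2] -> levels [4 6 4 3 5]
Step 6: flows [1->0,1->3,1->4,2->3] -> levels [5 3 3 5 6]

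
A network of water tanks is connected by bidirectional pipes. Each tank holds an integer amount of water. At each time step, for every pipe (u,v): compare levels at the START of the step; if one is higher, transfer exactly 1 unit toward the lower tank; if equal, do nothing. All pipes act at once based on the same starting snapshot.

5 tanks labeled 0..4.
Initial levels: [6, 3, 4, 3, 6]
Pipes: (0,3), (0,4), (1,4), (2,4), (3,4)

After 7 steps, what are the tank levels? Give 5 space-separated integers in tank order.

Step 1: flows [0->3,0=4,4->1,4->2,4->3] -> levels [5 4 5 5 3]
Step 2: flows [0=3,0->4,1->4,2->4,3->4] -> levels [4 3 4 4 7]
Step 3: flows [0=3,4->0,4->1,4->2,4->3] -> levels [5 4 5 5 3]
  -> period-2 cycle: step 3 state = step 1 state
  -> state at step 7: (7-1) mod 2 = 0, same as step 1 -> [5 4 5 5 3]

Answer: 5 4 5 5 3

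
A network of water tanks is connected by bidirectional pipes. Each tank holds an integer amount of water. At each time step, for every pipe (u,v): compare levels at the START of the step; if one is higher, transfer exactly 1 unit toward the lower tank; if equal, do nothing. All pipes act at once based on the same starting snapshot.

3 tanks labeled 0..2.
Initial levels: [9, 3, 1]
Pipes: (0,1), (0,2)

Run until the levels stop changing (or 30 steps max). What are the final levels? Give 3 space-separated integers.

Step 1: flows [0->1,0->2] -> levels [7 4 2]
Step 2: flows [0->1,0->2] -> levels [5 5 3]
Step 3: flows [0=1,0->2] -> levels [4 5 4]
Step 4: flows [1->0,0=2] -> levels [5 4 4]
Step 5: flows [0->1,0->2] -> levels [3 5 5]
Step 6: flows [1->0,2->0] -> levels [5 4 4]
  -> period-2 cycle: step 6 state = step 4 state; never stabilizes
  -> state at step 30: (30-4) mod 2 = 0, same as step 4 -> [5 4 4]

Answer: 5 4 4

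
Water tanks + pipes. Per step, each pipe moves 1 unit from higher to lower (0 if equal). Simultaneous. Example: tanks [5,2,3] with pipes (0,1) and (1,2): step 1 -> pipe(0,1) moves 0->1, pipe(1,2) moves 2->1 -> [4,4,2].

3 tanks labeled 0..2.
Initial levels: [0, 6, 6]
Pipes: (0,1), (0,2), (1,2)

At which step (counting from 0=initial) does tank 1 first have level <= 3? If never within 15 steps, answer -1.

Answer: -1

Derivation:
Step 1: flows [1->0,2->0,1=2] -> levels [2 5 5]
Step 2: flows [1->0,2->0,1=2] -> levels [4 4 4]
Step 3: flows [0=1,0=2,1=2] -> levels [4 4 4]
  -> stable; tank 1 stays at 4 > 3
Tank 1 never reaches <=3 within 15 steps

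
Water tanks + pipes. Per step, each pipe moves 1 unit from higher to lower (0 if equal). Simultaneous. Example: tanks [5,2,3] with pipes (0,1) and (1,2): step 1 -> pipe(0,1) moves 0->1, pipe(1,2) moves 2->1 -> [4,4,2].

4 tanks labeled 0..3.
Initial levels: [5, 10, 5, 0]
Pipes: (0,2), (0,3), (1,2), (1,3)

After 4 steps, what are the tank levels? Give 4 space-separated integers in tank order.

Answer: 5 5 5 5

Derivation:
Step 1: flows [0=2,0->3,1->2,1->3] -> levels [4 8 6 2]
Step 2: flows [2->0,0->3,1->2,1->3] -> levels [4 6 6 4]
Step 3: flows [2->0,0=3,1=2,1->3] -> levels [5 5 5 5]
Step 4: flows [0=2,0=3,1=2,1=3] -> levels [5 5 5 5]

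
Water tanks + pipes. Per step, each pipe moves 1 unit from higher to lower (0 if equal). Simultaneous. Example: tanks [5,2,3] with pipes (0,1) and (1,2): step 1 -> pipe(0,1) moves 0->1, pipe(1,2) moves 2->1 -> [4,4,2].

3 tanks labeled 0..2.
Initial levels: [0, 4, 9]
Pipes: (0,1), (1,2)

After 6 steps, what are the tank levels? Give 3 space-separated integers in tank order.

Answer: 5 3 5

Derivation:
Step 1: flows [1->0,2->1] -> levels [1 4 8]
Step 2: flows [1->0,2->1] -> levels [2 4 7]
Step 3: flows [1->0,2->1] -> levels [3 4 6]
Step 4: flows [1->0,2->1] -> levels [4 4 5]
Step 5: flows [0=1,2->1] -> levels [4 5 4]
Step 6: flows [1->0,1->2] -> levels [5 3 5]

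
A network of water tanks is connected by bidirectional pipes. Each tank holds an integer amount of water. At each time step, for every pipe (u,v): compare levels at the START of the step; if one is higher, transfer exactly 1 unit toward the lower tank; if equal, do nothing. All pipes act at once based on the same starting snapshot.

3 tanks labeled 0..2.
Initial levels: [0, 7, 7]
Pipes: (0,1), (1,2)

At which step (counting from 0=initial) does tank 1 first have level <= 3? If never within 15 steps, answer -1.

Answer: -1

Derivation:
Step 1: flows [1->0,1=2] -> levels [1 6 7]
Step 2: flows [1->0,2->1] -> levels [2 6 6]
Step 3: flows [1->0,1=2] -> levels [3 5 6]
Step 4: flows [1->0,2->1] -> levels [4 5 5]
Step 5: flows [1->0,1=2] -> levels [5 4 5]
Step 6: flows [0->1,2->1] -> levels [4 6 4]
Step 7: flows [1->0,1->2] -> levels [5 4 5]
  -> period-2 cycle (repeats step 5); tank 1 never drops to <=3
Tank 1 never reaches <=3 within 15 steps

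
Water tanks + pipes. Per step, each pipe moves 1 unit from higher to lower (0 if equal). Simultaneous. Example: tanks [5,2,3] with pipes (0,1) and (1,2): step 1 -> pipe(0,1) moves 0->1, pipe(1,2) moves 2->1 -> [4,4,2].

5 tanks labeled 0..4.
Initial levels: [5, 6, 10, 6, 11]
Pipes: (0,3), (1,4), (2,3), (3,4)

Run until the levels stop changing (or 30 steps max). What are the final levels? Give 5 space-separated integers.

Answer: 7 8 7 9 7

Derivation:
Step 1: flows [3->0,4->1,2->3,4->3] -> levels [6 7 9 7 9]
Step 2: flows [3->0,4->1,2->3,4->3] -> levels [7 8 8 8 7]
Step 3: flows [3->0,1->4,2=3,3->4] -> levels [8 7 8 6 9]
Step 4: flows [0->3,4->1,2->3,4->3] -> levels [7 8 7 9 7]
Step 5: flows [3->0,1->4,3->2,3->4] -> levels [8 7 8 6 9]
  -> period-2 cycle: step 5 state = step 3 state; never stabilizes
  -> state at step 30: (30-3) mod 2 = 1, same as step 4 -> [7 8 7 9 7]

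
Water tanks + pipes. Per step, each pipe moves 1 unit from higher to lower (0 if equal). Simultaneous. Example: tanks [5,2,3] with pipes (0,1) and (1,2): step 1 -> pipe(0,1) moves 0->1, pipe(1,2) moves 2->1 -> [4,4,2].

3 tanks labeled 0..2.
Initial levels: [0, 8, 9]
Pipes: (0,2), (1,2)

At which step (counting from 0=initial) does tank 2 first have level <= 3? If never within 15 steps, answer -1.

Answer: -1

Derivation:
Step 1: flows [2->0,2->1] -> levels [1 9 7]
Step 2: flows [2->0,1->2] -> levels [2 8 7]
Step 3: flows [2->0,1->2] -> levels [3 7 7]
Step 4: flows [2->0,1=2] -> levels [4 7 6]
Step 5: flows [2->0,1->2] -> levels [5 6 6]
Step 6: flows [2->0,1=2] -> levels [6 6 5]
Step 7: flows [0->2,1->2] -> levels [5 5 7]
Step 8: flows [2->0,2->1] -> levels [6 6 5]
  -> period-2 cycle (repeats step 6); tank 2 never drops to <=3
Tank 2 never reaches <=3 within 15 steps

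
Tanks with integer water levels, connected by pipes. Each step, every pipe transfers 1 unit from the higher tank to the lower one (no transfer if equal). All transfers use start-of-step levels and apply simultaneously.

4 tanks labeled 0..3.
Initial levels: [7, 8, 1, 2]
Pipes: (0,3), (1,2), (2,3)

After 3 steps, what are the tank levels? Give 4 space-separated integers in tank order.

Step 1: flows [0->3,1->2,3->2] -> levels [6 7 3 2]
Step 2: flows [0->3,1->2,2->3] -> levels [5 6 3 4]
Step 3: flows [0->3,1->2,3->2] -> levels [4 5 5 4]

Answer: 4 5 5 4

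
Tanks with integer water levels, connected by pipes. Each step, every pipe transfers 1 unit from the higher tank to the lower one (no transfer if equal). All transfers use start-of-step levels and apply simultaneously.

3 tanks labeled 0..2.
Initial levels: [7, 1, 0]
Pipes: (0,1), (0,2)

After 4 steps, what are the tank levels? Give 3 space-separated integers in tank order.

Step 1: flows [0->1,0->2] -> levels [5 2 1]
Step 2: flows [0->1,0->2] -> levels [3 3 2]
Step 3: flows [0=1,0->2] -> levels [2 3 3]
Step 4: flows [1->0,2->0] -> levels [4 2 2]

Answer: 4 2 2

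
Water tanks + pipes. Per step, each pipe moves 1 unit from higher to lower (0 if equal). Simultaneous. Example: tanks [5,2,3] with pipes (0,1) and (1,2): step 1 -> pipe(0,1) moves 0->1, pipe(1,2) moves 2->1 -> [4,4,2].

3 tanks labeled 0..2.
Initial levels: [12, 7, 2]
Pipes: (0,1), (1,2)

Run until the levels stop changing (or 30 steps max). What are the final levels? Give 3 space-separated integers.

Step 1: flows [0->1,1->2] -> levels [11 7 3]
Step 2: flows [0->1,1->2] -> levels [10 7 4]
Step 3: flows [0->1,1->2] -> levels [9 7 5]
Step 4: flows [0->1,1->2] -> levels [8 7 6]
Step 5: flows [0->1,1->2] -> levels [7 7 7]
Step 6: flows [0=1,1=2] -> levels [7 7 7]
  -> stable (no change)

Answer: 7 7 7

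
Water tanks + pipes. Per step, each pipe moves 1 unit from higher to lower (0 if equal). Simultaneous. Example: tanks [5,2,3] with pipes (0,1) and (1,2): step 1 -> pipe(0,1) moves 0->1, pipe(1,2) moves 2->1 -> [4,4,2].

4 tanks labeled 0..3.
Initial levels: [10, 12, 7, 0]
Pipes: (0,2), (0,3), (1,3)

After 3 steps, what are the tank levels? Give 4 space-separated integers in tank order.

Answer: 7 9 7 6

Derivation:
Step 1: flows [0->2,0->3,1->3] -> levels [8 11 8 2]
Step 2: flows [0=2,0->3,1->3] -> levels [7 10 8 4]
Step 3: flows [2->0,0->3,1->3] -> levels [7 9 7 6]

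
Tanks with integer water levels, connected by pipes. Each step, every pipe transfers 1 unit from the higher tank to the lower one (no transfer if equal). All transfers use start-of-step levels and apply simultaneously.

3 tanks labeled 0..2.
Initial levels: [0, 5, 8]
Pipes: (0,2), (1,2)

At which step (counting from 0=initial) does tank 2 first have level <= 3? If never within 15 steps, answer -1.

Answer: 6

Derivation:
Step 1: flows [2->0,2->1] -> levels [1 6 6]
Step 2: flows [2->0,1=2] -> levels [2 6 5]
Step 3: flows [2->0,1->2] -> levels [3 5 5]
Step 4: flows [2->0,1=2] -> levels [4 5 4]
Step 5: flows [0=2,1->2] -> levels [4 4 5]
Step 6: flows [2->0,2->1] -> levels [5 5 3]
Tank 2 first reaches <=3 at step 6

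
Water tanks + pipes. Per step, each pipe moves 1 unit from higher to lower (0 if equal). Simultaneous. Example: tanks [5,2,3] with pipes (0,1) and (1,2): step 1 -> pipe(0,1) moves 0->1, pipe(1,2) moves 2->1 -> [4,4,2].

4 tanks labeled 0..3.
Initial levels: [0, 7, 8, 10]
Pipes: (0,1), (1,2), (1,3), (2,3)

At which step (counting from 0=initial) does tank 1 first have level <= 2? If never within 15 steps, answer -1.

Answer: -1

Derivation:
Step 1: flows [1->0,2->1,3->1,3->2] -> levels [1 8 8 8]
Step 2: flows [1->0,1=2,1=3,2=3] -> levels [2 7 8 8]
Step 3: flows [1->0,2->1,3->1,2=3] -> levels [3 8 7 7]
Step 4: flows [1->0,1->2,1->3,2=3] -> levels [4 5 8 8]
Step 5: flows [1->0,2->1,3->1,2=3] -> levels [5 6 7 7]
Step 6: flows [1->0,2->1,3->1,2=3] -> levels [6 7 6 6]
Step 7: flows [1->0,1->2,1->3,2=3] -> levels [7 4 7 7]
Step 8: flows [0->1,2->1,3->1,2=3] -> levels [6 7 6 6]
  -> period-2 cycle (repeats step 6); tank 1 never drops to <=2
Tank 1 never reaches <=2 within 15 steps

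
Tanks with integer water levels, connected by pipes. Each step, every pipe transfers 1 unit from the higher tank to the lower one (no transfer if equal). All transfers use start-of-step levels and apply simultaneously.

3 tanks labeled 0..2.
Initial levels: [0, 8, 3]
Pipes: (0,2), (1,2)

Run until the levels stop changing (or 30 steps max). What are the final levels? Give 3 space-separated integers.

Step 1: flows [2->0,1->2] -> levels [1 7 3]
Step 2: flows [2->0,1->2] -> levels [2 6 3]
Step 3: flows [2->0,1->2] -> levels [3 5 3]
Step 4: flows [0=2,1->2] -> levels [3 4 4]
Step 5: flows [2->0,1=2] -> levels [4 4 3]
Step 6: flows [0->2,1->2] -> levels [3 3 5]
Step 7: flows [2->0,2->1] -> levels [4 4 3]
  -> period-2 cycle: step 7 state = step 5 state; never stabilizes
  -> state at step 30: (30-5) mod 2 = 1, same as step 6 -> [3 3 5]

Answer: 3 3 5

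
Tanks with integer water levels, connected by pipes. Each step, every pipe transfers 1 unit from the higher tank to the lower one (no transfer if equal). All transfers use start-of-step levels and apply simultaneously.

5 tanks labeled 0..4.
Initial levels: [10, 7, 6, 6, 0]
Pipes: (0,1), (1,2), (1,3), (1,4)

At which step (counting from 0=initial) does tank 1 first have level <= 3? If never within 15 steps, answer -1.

Step 1: flows [0->1,1->2,1->3,1->4] -> levels [9 5 7 7 1]
Step 2: flows [0->1,2->1,3->1,1->4] -> levels [8 7 6 6 2]
Step 3: flows [0->1,1->2,1->3,1->4] -> levels [7 5 7 7 3]
Step 4: flows [0->1,2->1,3->1,1->4] -> levels [6 7 6 6 4]
Step 5: flows [1->0,1->2,1->3,1->4] -> levels [7 3 7 7 5]
Tank 1 first reaches <=3 at step 5

Answer: 5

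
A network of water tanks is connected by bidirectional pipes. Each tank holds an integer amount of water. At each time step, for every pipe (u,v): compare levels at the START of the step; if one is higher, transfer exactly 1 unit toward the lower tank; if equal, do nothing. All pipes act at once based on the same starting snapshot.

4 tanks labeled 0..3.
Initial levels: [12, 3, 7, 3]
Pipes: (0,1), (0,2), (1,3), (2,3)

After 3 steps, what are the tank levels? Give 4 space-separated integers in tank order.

Answer: 6 6 7 6

Derivation:
Step 1: flows [0->1,0->2,1=3,2->3] -> levels [10 4 7 4]
Step 2: flows [0->1,0->2,1=3,2->3] -> levels [8 5 7 5]
Step 3: flows [0->1,0->2,1=3,2->3] -> levels [6 6 7 6]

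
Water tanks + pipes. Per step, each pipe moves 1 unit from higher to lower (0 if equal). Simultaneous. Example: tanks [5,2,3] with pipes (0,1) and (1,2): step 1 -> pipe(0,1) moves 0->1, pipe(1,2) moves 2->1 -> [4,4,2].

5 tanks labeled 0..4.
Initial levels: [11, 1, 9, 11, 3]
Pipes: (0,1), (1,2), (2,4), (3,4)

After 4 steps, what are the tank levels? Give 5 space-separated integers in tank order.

Step 1: flows [0->1,2->1,2->4,3->4] -> levels [10 3 7 10 5]
Step 2: flows [0->1,2->1,2->4,3->4] -> levels [9 5 5 9 7]
Step 3: flows [0->1,1=2,4->2,3->4] -> levels [8 6 6 8 7]
Step 4: flows [0->1,1=2,4->2,3->4] -> levels [7 7 7 7 7]

Answer: 7 7 7 7 7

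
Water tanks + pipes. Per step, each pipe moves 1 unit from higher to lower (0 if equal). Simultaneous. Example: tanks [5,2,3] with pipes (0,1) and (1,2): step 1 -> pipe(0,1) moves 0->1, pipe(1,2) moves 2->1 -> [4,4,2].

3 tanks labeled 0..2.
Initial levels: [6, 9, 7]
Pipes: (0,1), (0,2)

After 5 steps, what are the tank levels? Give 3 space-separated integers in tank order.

Step 1: flows [1->0,2->0] -> levels [8 8 6]
Step 2: flows [0=1,0->2] -> levels [7 8 7]
Step 3: flows [1->0,0=2] -> levels [8 7 7]
Step 4: flows [0->1,0->2] -> levels [6 8 8]
Step 5: flows [1->0,2->0] -> levels [8 7 7]

Answer: 8 7 7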